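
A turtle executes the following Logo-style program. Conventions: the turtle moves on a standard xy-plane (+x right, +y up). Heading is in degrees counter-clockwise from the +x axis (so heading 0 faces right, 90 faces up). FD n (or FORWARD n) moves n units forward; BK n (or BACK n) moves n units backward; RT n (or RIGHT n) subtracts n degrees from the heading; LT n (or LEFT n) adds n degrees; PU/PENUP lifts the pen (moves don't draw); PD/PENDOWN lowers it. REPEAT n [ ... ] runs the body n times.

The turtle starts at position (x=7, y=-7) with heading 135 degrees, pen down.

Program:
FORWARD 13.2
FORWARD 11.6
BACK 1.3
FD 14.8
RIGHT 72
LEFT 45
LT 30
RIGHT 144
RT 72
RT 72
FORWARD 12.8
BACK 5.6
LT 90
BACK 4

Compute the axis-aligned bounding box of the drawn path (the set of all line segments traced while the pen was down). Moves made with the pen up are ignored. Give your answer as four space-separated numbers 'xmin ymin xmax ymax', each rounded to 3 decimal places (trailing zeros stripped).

Executing turtle program step by step:
Start: pos=(7,-7), heading=135, pen down
FD 13.2: (7,-7) -> (-2.334,2.334) [heading=135, draw]
FD 11.6: (-2.334,2.334) -> (-10.536,10.536) [heading=135, draw]
BK 1.3: (-10.536,10.536) -> (-9.617,9.617) [heading=135, draw]
FD 14.8: (-9.617,9.617) -> (-20.082,20.082) [heading=135, draw]
RT 72: heading 135 -> 63
LT 45: heading 63 -> 108
LT 30: heading 108 -> 138
RT 144: heading 138 -> 354
RT 72: heading 354 -> 282
RT 72: heading 282 -> 210
FD 12.8: (-20.082,20.082) -> (-31.167,13.682) [heading=210, draw]
BK 5.6: (-31.167,13.682) -> (-26.318,16.482) [heading=210, draw]
LT 90: heading 210 -> 300
BK 4: (-26.318,16.482) -> (-28.318,19.946) [heading=300, draw]
Final: pos=(-28.318,19.946), heading=300, 7 segment(s) drawn

Segment endpoints: x in {-31.167, -28.318, -26.318, -20.082, -10.536, -9.617, -2.334, 7}, y in {-7, 2.334, 9.617, 10.536, 13.682, 16.482, 19.946, 20.082}
xmin=-31.167, ymin=-7, xmax=7, ymax=20.082

Answer: -31.167 -7 7 20.082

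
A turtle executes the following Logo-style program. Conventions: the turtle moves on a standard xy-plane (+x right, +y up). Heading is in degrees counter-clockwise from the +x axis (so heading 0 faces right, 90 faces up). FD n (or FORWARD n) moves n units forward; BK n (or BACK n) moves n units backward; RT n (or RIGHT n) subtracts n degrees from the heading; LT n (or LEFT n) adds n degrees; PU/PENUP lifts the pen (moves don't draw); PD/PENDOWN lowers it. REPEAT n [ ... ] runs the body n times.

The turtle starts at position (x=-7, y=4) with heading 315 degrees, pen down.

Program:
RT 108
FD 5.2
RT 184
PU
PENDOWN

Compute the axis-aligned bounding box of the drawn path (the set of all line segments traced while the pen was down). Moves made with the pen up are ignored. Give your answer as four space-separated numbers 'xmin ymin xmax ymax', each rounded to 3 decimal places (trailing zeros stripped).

Answer: -11.633 1.639 -7 4

Derivation:
Executing turtle program step by step:
Start: pos=(-7,4), heading=315, pen down
RT 108: heading 315 -> 207
FD 5.2: (-7,4) -> (-11.633,1.639) [heading=207, draw]
RT 184: heading 207 -> 23
PU: pen up
PD: pen down
Final: pos=(-11.633,1.639), heading=23, 1 segment(s) drawn

Segment endpoints: x in {-11.633, -7}, y in {1.639, 4}
xmin=-11.633, ymin=1.639, xmax=-7, ymax=4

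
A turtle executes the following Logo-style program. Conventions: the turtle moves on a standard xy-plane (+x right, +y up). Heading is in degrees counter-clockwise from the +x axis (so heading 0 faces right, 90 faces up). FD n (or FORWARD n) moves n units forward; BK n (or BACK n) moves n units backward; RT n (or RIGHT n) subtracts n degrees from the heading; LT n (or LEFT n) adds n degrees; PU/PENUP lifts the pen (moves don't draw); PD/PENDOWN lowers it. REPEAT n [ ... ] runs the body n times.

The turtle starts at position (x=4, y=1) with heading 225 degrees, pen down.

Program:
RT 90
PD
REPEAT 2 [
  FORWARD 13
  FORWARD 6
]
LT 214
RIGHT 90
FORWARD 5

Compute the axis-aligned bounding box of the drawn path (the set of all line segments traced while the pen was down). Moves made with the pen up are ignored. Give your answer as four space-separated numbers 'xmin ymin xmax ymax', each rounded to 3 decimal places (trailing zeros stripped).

Answer: -23.824 1 4 27.87

Derivation:
Executing turtle program step by step:
Start: pos=(4,1), heading=225, pen down
RT 90: heading 225 -> 135
PD: pen down
REPEAT 2 [
  -- iteration 1/2 --
  FD 13: (4,1) -> (-5.192,10.192) [heading=135, draw]
  FD 6: (-5.192,10.192) -> (-9.435,14.435) [heading=135, draw]
  -- iteration 2/2 --
  FD 13: (-9.435,14.435) -> (-18.627,23.627) [heading=135, draw]
  FD 6: (-18.627,23.627) -> (-22.87,27.87) [heading=135, draw]
]
LT 214: heading 135 -> 349
RT 90: heading 349 -> 259
FD 5: (-22.87,27.87) -> (-23.824,22.962) [heading=259, draw]
Final: pos=(-23.824,22.962), heading=259, 5 segment(s) drawn

Segment endpoints: x in {-23.824, -22.87, -18.627, -9.435, -5.192, 4}, y in {1, 10.192, 14.435, 22.962, 23.627, 27.87}
xmin=-23.824, ymin=1, xmax=4, ymax=27.87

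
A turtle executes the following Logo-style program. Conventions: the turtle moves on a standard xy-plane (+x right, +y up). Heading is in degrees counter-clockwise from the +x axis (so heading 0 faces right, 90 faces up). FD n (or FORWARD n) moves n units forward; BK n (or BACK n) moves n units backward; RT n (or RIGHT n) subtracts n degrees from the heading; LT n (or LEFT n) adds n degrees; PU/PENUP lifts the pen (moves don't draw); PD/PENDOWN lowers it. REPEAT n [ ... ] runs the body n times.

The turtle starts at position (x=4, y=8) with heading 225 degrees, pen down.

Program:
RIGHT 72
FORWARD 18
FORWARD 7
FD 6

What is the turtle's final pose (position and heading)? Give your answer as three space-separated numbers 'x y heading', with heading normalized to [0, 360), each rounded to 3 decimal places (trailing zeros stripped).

Answer: -23.621 22.074 153

Derivation:
Executing turtle program step by step:
Start: pos=(4,8), heading=225, pen down
RT 72: heading 225 -> 153
FD 18: (4,8) -> (-12.038,16.172) [heading=153, draw]
FD 7: (-12.038,16.172) -> (-18.275,19.35) [heading=153, draw]
FD 6: (-18.275,19.35) -> (-23.621,22.074) [heading=153, draw]
Final: pos=(-23.621,22.074), heading=153, 3 segment(s) drawn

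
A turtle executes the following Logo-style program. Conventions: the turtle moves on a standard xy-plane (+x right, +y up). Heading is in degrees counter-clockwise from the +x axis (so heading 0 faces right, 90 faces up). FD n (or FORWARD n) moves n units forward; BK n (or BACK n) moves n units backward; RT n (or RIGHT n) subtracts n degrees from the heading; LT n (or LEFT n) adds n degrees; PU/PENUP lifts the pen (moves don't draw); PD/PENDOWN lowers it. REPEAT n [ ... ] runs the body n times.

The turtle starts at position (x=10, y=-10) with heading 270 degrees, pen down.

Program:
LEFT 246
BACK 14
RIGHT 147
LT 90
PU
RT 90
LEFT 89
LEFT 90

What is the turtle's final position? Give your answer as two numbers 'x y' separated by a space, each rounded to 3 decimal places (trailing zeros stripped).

Executing turtle program step by step:
Start: pos=(10,-10), heading=270, pen down
LT 246: heading 270 -> 156
BK 14: (10,-10) -> (22.79,-15.694) [heading=156, draw]
RT 147: heading 156 -> 9
LT 90: heading 9 -> 99
PU: pen up
RT 90: heading 99 -> 9
LT 89: heading 9 -> 98
LT 90: heading 98 -> 188
Final: pos=(22.79,-15.694), heading=188, 1 segment(s) drawn

Answer: 22.79 -15.694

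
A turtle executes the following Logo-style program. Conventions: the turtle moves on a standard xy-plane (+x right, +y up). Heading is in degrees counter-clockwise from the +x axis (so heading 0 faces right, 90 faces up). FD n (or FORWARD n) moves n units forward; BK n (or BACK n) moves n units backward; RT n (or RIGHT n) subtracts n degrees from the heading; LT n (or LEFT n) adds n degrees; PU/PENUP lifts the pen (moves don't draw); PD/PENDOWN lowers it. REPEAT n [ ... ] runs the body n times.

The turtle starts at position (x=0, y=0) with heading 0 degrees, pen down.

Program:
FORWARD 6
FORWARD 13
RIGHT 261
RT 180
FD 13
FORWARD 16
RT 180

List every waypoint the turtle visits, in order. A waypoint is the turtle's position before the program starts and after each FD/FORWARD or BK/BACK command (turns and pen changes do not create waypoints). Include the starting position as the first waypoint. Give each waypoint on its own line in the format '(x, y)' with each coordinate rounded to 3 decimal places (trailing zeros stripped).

Executing turtle program step by step:
Start: pos=(0,0), heading=0, pen down
FD 6: (0,0) -> (6,0) [heading=0, draw]
FD 13: (6,0) -> (19,0) [heading=0, draw]
RT 261: heading 0 -> 99
RT 180: heading 99 -> 279
FD 13: (19,0) -> (21.034,-12.84) [heading=279, draw]
FD 16: (21.034,-12.84) -> (23.537,-28.643) [heading=279, draw]
RT 180: heading 279 -> 99
Final: pos=(23.537,-28.643), heading=99, 4 segment(s) drawn
Waypoints (5 total):
(0, 0)
(6, 0)
(19, 0)
(21.034, -12.84)
(23.537, -28.643)

Answer: (0, 0)
(6, 0)
(19, 0)
(21.034, -12.84)
(23.537, -28.643)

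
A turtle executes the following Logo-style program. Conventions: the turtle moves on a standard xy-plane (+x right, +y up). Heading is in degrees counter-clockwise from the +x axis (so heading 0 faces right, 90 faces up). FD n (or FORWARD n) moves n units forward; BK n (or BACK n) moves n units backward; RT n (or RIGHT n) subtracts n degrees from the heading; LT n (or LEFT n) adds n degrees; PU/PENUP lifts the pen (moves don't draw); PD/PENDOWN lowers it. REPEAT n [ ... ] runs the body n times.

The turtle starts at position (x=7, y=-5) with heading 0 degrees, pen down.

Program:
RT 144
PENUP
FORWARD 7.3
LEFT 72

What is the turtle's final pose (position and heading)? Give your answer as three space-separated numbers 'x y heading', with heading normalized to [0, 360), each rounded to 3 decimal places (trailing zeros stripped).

Executing turtle program step by step:
Start: pos=(7,-5), heading=0, pen down
RT 144: heading 0 -> 216
PU: pen up
FD 7.3: (7,-5) -> (1.094,-9.291) [heading=216, move]
LT 72: heading 216 -> 288
Final: pos=(1.094,-9.291), heading=288, 0 segment(s) drawn

Answer: 1.094 -9.291 288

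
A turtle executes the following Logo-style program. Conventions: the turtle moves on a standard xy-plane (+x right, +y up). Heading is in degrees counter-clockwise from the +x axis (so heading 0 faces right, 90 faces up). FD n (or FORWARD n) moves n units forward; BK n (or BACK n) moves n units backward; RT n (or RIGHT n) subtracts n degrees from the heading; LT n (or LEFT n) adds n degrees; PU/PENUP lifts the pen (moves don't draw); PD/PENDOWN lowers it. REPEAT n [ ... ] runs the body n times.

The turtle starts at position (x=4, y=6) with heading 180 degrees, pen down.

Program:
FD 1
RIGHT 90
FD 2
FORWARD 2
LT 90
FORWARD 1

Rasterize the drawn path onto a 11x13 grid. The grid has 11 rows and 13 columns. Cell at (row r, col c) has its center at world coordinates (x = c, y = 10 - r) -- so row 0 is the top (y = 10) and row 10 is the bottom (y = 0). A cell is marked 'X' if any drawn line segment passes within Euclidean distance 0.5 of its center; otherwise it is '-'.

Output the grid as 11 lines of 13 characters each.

Segment 0: (4,6) -> (3,6)
Segment 1: (3,6) -> (3,8)
Segment 2: (3,8) -> (3,10)
Segment 3: (3,10) -> (2,10)

Answer: --XX---------
---X---------
---X---------
---X---------
---XX--------
-------------
-------------
-------------
-------------
-------------
-------------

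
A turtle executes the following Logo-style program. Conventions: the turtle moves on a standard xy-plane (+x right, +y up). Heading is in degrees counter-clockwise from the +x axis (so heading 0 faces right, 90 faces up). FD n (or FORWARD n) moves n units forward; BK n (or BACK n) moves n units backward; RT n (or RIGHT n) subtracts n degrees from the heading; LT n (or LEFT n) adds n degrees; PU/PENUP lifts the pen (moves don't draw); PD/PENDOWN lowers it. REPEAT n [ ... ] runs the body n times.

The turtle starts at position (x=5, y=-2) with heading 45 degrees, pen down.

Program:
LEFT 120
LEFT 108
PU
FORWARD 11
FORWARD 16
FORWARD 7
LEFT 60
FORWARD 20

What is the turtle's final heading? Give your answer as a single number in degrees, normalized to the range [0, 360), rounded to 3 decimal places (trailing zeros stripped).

Executing turtle program step by step:
Start: pos=(5,-2), heading=45, pen down
LT 120: heading 45 -> 165
LT 108: heading 165 -> 273
PU: pen up
FD 11: (5,-2) -> (5.576,-12.985) [heading=273, move]
FD 16: (5.576,-12.985) -> (6.413,-28.963) [heading=273, move]
FD 7: (6.413,-28.963) -> (6.779,-35.953) [heading=273, move]
LT 60: heading 273 -> 333
FD 20: (6.779,-35.953) -> (24.6,-45.033) [heading=333, move]
Final: pos=(24.6,-45.033), heading=333, 0 segment(s) drawn

Answer: 333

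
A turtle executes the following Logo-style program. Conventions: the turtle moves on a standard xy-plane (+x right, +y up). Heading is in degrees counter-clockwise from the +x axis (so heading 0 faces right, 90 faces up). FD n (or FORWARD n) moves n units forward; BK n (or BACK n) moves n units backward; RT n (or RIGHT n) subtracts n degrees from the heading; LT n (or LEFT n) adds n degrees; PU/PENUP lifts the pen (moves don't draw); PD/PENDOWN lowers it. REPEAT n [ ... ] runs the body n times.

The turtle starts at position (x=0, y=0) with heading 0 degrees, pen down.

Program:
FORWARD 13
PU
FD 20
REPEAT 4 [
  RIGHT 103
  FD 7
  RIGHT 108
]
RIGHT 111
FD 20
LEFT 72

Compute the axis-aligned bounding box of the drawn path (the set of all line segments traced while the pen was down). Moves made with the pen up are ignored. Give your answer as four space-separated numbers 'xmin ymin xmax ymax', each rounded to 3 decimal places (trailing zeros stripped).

Answer: 0 0 13 0

Derivation:
Executing turtle program step by step:
Start: pos=(0,0), heading=0, pen down
FD 13: (0,0) -> (13,0) [heading=0, draw]
PU: pen up
FD 20: (13,0) -> (33,0) [heading=0, move]
REPEAT 4 [
  -- iteration 1/4 --
  RT 103: heading 0 -> 257
  FD 7: (33,0) -> (31.425,-6.821) [heading=257, move]
  RT 108: heading 257 -> 149
  -- iteration 2/4 --
  RT 103: heading 149 -> 46
  FD 7: (31.425,-6.821) -> (36.288,-1.785) [heading=46, move]
  RT 108: heading 46 -> 298
  -- iteration 3/4 --
  RT 103: heading 298 -> 195
  FD 7: (36.288,-1.785) -> (29.526,-3.597) [heading=195, move]
  RT 108: heading 195 -> 87
  -- iteration 4/4 --
  RT 103: heading 87 -> 344
  FD 7: (29.526,-3.597) -> (36.255,-5.526) [heading=344, move]
  RT 108: heading 344 -> 236
]
RT 111: heading 236 -> 125
FD 20: (36.255,-5.526) -> (24.784,10.857) [heading=125, move]
LT 72: heading 125 -> 197
Final: pos=(24.784,10.857), heading=197, 1 segment(s) drawn

Segment endpoints: x in {0, 13}, y in {0}
xmin=0, ymin=0, xmax=13, ymax=0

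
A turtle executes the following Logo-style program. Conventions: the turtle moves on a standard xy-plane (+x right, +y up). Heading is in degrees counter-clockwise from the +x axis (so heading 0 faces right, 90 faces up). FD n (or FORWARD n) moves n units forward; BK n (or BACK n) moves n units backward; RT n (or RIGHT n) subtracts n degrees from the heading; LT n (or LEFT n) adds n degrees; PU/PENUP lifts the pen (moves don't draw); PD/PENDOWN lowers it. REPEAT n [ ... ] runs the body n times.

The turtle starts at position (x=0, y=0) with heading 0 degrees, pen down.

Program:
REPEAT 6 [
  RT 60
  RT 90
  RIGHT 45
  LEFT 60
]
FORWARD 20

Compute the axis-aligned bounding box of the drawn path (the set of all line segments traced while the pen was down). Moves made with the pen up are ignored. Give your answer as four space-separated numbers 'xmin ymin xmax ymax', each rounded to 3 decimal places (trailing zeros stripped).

Answer: 0 -20 0 0

Derivation:
Executing turtle program step by step:
Start: pos=(0,0), heading=0, pen down
REPEAT 6 [
  -- iteration 1/6 --
  RT 60: heading 0 -> 300
  RT 90: heading 300 -> 210
  RT 45: heading 210 -> 165
  LT 60: heading 165 -> 225
  -- iteration 2/6 --
  RT 60: heading 225 -> 165
  RT 90: heading 165 -> 75
  RT 45: heading 75 -> 30
  LT 60: heading 30 -> 90
  -- iteration 3/6 --
  RT 60: heading 90 -> 30
  RT 90: heading 30 -> 300
  RT 45: heading 300 -> 255
  LT 60: heading 255 -> 315
  -- iteration 4/6 --
  RT 60: heading 315 -> 255
  RT 90: heading 255 -> 165
  RT 45: heading 165 -> 120
  LT 60: heading 120 -> 180
  -- iteration 5/6 --
  RT 60: heading 180 -> 120
  RT 90: heading 120 -> 30
  RT 45: heading 30 -> 345
  LT 60: heading 345 -> 45
  -- iteration 6/6 --
  RT 60: heading 45 -> 345
  RT 90: heading 345 -> 255
  RT 45: heading 255 -> 210
  LT 60: heading 210 -> 270
]
FD 20: (0,0) -> (0,-20) [heading=270, draw]
Final: pos=(0,-20), heading=270, 1 segment(s) drawn

Segment endpoints: x in {0, 0}, y in {-20, 0}
xmin=0, ymin=-20, xmax=0, ymax=0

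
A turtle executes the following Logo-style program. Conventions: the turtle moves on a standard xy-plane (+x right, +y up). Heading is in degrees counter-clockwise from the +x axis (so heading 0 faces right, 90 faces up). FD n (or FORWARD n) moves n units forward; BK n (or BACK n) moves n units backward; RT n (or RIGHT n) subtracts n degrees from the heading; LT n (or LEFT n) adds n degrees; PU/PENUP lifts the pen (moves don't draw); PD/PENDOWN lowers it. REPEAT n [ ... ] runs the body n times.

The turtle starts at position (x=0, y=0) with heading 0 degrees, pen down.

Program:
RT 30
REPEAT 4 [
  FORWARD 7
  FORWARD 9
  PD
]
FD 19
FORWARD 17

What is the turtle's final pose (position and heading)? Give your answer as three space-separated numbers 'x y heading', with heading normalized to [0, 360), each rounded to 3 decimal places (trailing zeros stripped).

Answer: 86.603 -50 330

Derivation:
Executing turtle program step by step:
Start: pos=(0,0), heading=0, pen down
RT 30: heading 0 -> 330
REPEAT 4 [
  -- iteration 1/4 --
  FD 7: (0,0) -> (6.062,-3.5) [heading=330, draw]
  FD 9: (6.062,-3.5) -> (13.856,-8) [heading=330, draw]
  PD: pen down
  -- iteration 2/4 --
  FD 7: (13.856,-8) -> (19.919,-11.5) [heading=330, draw]
  FD 9: (19.919,-11.5) -> (27.713,-16) [heading=330, draw]
  PD: pen down
  -- iteration 3/4 --
  FD 7: (27.713,-16) -> (33.775,-19.5) [heading=330, draw]
  FD 9: (33.775,-19.5) -> (41.569,-24) [heading=330, draw]
  PD: pen down
  -- iteration 4/4 --
  FD 7: (41.569,-24) -> (47.631,-27.5) [heading=330, draw]
  FD 9: (47.631,-27.5) -> (55.426,-32) [heading=330, draw]
  PD: pen down
]
FD 19: (55.426,-32) -> (71.88,-41.5) [heading=330, draw]
FD 17: (71.88,-41.5) -> (86.603,-50) [heading=330, draw]
Final: pos=(86.603,-50), heading=330, 10 segment(s) drawn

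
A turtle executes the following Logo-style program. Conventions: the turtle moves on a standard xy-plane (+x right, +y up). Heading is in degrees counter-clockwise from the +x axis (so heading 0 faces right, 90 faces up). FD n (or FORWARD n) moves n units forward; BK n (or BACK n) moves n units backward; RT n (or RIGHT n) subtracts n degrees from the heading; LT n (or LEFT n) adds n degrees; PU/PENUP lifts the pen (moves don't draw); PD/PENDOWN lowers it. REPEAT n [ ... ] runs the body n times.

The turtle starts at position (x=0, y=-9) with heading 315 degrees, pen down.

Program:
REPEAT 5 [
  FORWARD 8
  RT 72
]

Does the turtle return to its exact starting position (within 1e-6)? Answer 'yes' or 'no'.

Answer: yes

Derivation:
Executing turtle program step by step:
Start: pos=(0,-9), heading=315, pen down
REPEAT 5 [
  -- iteration 1/5 --
  FD 8: (0,-9) -> (5.657,-14.657) [heading=315, draw]
  RT 72: heading 315 -> 243
  -- iteration 2/5 --
  FD 8: (5.657,-14.657) -> (2.025,-21.785) [heading=243, draw]
  RT 72: heading 243 -> 171
  -- iteration 3/5 --
  FD 8: (2.025,-21.785) -> (-5.877,-20.533) [heading=171, draw]
  RT 72: heading 171 -> 99
  -- iteration 4/5 --
  FD 8: (-5.877,-20.533) -> (-7.128,-12.632) [heading=99, draw]
  RT 72: heading 99 -> 27
  -- iteration 5/5 --
  FD 8: (-7.128,-12.632) -> (0,-9) [heading=27, draw]
  RT 72: heading 27 -> 315
]
Final: pos=(0,-9), heading=315, 5 segment(s) drawn

Start position: (0, -9)
Final position: (0, -9)
Distance = 0; < 1e-6 -> CLOSED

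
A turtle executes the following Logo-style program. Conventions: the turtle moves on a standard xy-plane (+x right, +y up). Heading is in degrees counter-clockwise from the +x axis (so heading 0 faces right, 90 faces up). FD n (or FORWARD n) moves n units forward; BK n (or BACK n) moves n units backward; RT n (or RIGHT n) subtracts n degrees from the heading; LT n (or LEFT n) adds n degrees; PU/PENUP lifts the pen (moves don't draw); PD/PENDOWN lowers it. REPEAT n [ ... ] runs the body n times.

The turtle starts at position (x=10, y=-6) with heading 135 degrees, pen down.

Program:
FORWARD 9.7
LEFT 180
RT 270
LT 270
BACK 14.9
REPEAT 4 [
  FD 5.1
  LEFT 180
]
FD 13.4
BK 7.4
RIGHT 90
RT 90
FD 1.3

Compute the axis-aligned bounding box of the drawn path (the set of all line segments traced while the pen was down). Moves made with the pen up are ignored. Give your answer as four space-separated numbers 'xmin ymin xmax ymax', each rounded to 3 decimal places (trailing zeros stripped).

Executing turtle program step by step:
Start: pos=(10,-6), heading=135, pen down
FD 9.7: (10,-6) -> (3.141,0.859) [heading=135, draw]
LT 180: heading 135 -> 315
RT 270: heading 315 -> 45
LT 270: heading 45 -> 315
BK 14.9: (3.141,0.859) -> (-7.395,11.395) [heading=315, draw]
REPEAT 4 [
  -- iteration 1/4 --
  FD 5.1: (-7.395,11.395) -> (-3.789,7.789) [heading=315, draw]
  LT 180: heading 315 -> 135
  -- iteration 2/4 --
  FD 5.1: (-3.789,7.789) -> (-7.395,11.395) [heading=135, draw]
  LT 180: heading 135 -> 315
  -- iteration 3/4 --
  FD 5.1: (-7.395,11.395) -> (-3.789,7.789) [heading=315, draw]
  LT 180: heading 315 -> 135
  -- iteration 4/4 --
  FD 5.1: (-3.789,7.789) -> (-7.395,11.395) [heading=135, draw]
  LT 180: heading 135 -> 315
]
FD 13.4: (-7.395,11.395) -> (2.08,1.92) [heading=315, draw]
BK 7.4: (2.08,1.92) -> (-3.152,7.152) [heading=315, draw]
RT 90: heading 315 -> 225
RT 90: heading 225 -> 135
FD 1.3: (-3.152,7.152) -> (-4.071,8.071) [heading=135, draw]
Final: pos=(-4.071,8.071), heading=135, 9 segment(s) drawn

Segment endpoints: x in {-7.395, -7.395, -4.071, -3.789, -3.789, -3.152, 2.08, 3.141, 10}, y in {-6, 0.859, 1.92, 7.152, 7.789, 8.071, 11.395, 11.395}
xmin=-7.395, ymin=-6, xmax=10, ymax=11.395

Answer: -7.395 -6 10 11.395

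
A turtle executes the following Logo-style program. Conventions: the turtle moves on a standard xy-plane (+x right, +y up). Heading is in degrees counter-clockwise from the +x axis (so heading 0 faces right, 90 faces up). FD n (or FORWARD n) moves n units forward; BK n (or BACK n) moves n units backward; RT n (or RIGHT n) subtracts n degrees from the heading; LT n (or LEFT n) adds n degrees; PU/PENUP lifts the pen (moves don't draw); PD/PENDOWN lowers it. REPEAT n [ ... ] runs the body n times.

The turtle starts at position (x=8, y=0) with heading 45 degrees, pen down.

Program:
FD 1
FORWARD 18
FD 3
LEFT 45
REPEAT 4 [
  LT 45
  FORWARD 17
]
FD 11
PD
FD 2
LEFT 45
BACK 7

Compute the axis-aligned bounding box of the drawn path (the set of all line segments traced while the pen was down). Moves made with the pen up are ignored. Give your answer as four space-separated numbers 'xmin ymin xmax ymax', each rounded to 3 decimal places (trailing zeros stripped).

Answer: -22.435 -14.444 23.556 27.577

Derivation:
Executing turtle program step by step:
Start: pos=(8,0), heading=45, pen down
FD 1: (8,0) -> (8.707,0.707) [heading=45, draw]
FD 18: (8.707,0.707) -> (21.435,13.435) [heading=45, draw]
FD 3: (21.435,13.435) -> (23.556,15.556) [heading=45, draw]
LT 45: heading 45 -> 90
REPEAT 4 [
  -- iteration 1/4 --
  LT 45: heading 90 -> 135
  FD 17: (23.556,15.556) -> (11.536,27.577) [heading=135, draw]
  -- iteration 2/4 --
  LT 45: heading 135 -> 180
  FD 17: (11.536,27.577) -> (-5.464,27.577) [heading=180, draw]
  -- iteration 3/4 --
  LT 45: heading 180 -> 225
  FD 17: (-5.464,27.577) -> (-17.485,15.556) [heading=225, draw]
  -- iteration 4/4 --
  LT 45: heading 225 -> 270
  FD 17: (-17.485,15.556) -> (-17.485,-1.444) [heading=270, draw]
]
FD 11: (-17.485,-1.444) -> (-17.485,-12.444) [heading=270, draw]
PD: pen down
FD 2: (-17.485,-12.444) -> (-17.485,-14.444) [heading=270, draw]
LT 45: heading 270 -> 315
BK 7: (-17.485,-14.444) -> (-22.435,-9.494) [heading=315, draw]
Final: pos=(-22.435,-9.494), heading=315, 10 segment(s) drawn

Segment endpoints: x in {-22.435, -17.485, -17.485, -17.485, -5.464, 8, 8.707, 11.536, 21.435, 23.556}, y in {-14.444, -12.444, -9.494, -1.444, 0, 0.707, 13.435, 15.556, 15.556, 27.577, 27.577}
xmin=-22.435, ymin=-14.444, xmax=23.556, ymax=27.577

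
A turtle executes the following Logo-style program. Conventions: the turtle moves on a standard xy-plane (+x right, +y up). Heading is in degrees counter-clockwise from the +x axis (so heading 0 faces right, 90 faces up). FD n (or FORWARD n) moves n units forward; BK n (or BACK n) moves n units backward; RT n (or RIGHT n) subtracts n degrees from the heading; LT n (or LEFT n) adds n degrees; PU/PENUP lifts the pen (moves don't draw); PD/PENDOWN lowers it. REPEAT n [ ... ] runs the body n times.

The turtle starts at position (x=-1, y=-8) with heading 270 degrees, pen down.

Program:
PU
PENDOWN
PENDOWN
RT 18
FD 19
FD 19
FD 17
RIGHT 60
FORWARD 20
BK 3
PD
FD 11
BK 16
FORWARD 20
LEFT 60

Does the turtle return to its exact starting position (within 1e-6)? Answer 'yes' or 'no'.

Answer: no

Derivation:
Executing turtle program step by step:
Start: pos=(-1,-8), heading=270, pen down
PU: pen up
PD: pen down
PD: pen down
RT 18: heading 270 -> 252
FD 19: (-1,-8) -> (-6.871,-26.07) [heading=252, draw]
FD 19: (-6.871,-26.07) -> (-12.743,-44.14) [heading=252, draw]
FD 17: (-12.743,-44.14) -> (-17.996,-60.308) [heading=252, draw]
RT 60: heading 252 -> 192
FD 20: (-17.996,-60.308) -> (-37.559,-64.466) [heading=192, draw]
BK 3: (-37.559,-64.466) -> (-34.624,-63.843) [heading=192, draw]
PD: pen down
FD 11: (-34.624,-63.843) -> (-45.384,-66.13) [heading=192, draw]
BK 16: (-45.384,-66.13) -> (-29.734,-62.803) [heading=192, draw]
FD 20: (-29.734,-62.803) -> (-49.297,-66.961) [heading=192, draw]
LT 60: heading 192 -> 252
Final: pos=(-49.297,-66.961), heading=252, 8 segment(s) drawn

Start position: (-1, -8)
Final position: (-49.297, -66.961)
Distance = 76.217; >= 1e-6 -> NOT closed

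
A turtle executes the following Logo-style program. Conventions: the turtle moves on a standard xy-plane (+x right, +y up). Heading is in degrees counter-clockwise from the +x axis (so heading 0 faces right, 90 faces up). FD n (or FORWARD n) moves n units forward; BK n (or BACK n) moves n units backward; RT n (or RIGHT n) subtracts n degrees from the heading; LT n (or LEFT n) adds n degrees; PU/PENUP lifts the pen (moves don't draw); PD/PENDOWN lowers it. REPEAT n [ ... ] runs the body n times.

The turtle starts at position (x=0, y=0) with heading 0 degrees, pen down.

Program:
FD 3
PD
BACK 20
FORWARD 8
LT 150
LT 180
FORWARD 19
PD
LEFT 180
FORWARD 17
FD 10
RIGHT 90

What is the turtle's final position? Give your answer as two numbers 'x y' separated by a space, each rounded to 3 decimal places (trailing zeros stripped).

Answer: -15.928 4

Derivation:
Executing turtle program step by step:
Start: pos=(0,0), heading=0, pen down
FD 3: (0,0) -> (3,0) [heading=0, draw]
PD: pen down
BK 20: (3,0) -> (-17,0) [heading=0, draw]
FD 8: (-17,0) -> (-9,0) [heading=0, draw]
LT 150: heading 0 -> 150
LT 180: heading 150 -> 330
FD 19: (-9,0) -> (7.454,-9.5) [heading=330, draw]
PD: pen down
LT 180: heading 330 -> 150
FD 17: (7.454,-9.5) -> (-7.268,-1) [heading=150, draw]
FD 10: (-7.268,-1) -> (-15.928,4) [heading=150, draw]
RT 90: heading 150 -> 60
Final: pos=(-15.928,4), heading=60, 6 segment(s) drawn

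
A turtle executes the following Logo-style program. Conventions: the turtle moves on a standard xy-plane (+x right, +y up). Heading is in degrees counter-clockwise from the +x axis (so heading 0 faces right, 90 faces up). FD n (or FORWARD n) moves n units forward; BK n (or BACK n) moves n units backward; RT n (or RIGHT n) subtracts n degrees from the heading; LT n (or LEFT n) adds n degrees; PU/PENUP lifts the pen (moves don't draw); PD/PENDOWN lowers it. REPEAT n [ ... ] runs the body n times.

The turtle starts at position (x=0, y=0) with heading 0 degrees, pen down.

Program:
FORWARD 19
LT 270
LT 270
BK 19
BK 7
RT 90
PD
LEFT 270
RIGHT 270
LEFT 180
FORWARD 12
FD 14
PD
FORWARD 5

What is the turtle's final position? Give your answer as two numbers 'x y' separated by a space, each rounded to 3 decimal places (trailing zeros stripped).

Answer: 45 -31

Derivation:
Executing turtle program step by step:
Start: pos=(0,0), heading=0, pen down
FD 19: (0,0) -> (19,0) [heading=0, draw]
LT 270: heading 0 -> 270
LT 270: heading 270 -> 180
BK 19: (19,0) -> (38,0) [heading=180, draw]
BK 7: (38,0) -> (45,0) [heading=180, draw]
RT 90: heading 180 -> 90
PD: pen down
LT 270: heading 90 -> 0
RT 270: heading 0 -> 90
LT 180: heading 90 -> 270
FD 12: (45,0) -> (45,-12) [heading=270, draw]
FD 14: (45,-12) -> (45,-26) [heading=270, draw]
PD: pen down
FD 5: (45,-26) -> (45,-31) [heading=270, draw]
Final: pos=(45,-31), heading=270, 6 segment(s) drawn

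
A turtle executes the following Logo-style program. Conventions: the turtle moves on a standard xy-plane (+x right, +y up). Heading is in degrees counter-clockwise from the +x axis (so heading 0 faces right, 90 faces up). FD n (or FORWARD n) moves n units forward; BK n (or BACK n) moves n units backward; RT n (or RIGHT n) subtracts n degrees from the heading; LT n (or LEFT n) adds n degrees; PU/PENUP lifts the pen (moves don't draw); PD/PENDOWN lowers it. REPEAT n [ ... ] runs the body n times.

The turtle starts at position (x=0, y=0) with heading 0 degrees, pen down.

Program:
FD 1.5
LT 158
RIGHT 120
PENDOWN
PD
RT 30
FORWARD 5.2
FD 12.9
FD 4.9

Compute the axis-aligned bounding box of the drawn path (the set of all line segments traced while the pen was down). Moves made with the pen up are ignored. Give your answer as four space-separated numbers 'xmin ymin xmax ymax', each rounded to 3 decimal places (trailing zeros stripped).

Executing turtle program step by step:
Start: pos=(0,0), heading=0, pen down
FD 1.5: (0,0) -> (1.5,0) [heading=0, draw]
LT 158: heading 0 -> 158
RT 120: heading 158 -> 38
PD: pen down
PD: pen down
RT 30: heading 38 -> 8
FD 5.2: (1.5,0) -> (6.649,0.724) [heading=8, draw]
FD 12.9: (6.649,0.724) -> (19.424,2.519) [heading=8, draw]
FD 4.9: (19.424,2.519) -> (24.276,3.201) [heading=8, draw]
Final: pos=(24.276,3.201), heading=8, 4 segment(s) drawn

Segment endpoints: x in {0, 1.5, 6.649, 19.424, 24.276}, y in {0, 0.724, 2.519, 3.201}
xmin=0, ymin=0, xmax=24.276, ymax=3.201

Answer: 0 0 24.276 3.201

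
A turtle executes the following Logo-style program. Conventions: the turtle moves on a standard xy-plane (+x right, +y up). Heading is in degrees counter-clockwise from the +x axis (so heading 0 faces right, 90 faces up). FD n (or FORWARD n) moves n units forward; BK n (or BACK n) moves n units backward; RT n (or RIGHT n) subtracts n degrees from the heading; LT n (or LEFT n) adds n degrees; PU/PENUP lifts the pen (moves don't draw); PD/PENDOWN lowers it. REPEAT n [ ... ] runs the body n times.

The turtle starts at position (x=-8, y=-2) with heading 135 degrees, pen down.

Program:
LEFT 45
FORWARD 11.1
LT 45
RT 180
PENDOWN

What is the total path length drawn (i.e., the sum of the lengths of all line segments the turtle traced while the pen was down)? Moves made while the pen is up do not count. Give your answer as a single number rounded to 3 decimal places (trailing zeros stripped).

Answer: 11.1

Derivation:
Executing turtle program step by step:
Start: pos=(-8,-2), heading=135, pen down
LT 45: heading 135 -> 180
FD 11.1: (-8,-2) -> (-19.1,-2) [heading=180, draw]
LT 45: heading 180 -> 225
RT 180: heading 225 -> 45
PD: pen down
Final: pos=(-19.1,-2), heading=45, 1 segment(s) drawn

Segment lengths:
  seg 1: (-8,-2) -> (-19.1,-2), length = 11.1
Total = 11.1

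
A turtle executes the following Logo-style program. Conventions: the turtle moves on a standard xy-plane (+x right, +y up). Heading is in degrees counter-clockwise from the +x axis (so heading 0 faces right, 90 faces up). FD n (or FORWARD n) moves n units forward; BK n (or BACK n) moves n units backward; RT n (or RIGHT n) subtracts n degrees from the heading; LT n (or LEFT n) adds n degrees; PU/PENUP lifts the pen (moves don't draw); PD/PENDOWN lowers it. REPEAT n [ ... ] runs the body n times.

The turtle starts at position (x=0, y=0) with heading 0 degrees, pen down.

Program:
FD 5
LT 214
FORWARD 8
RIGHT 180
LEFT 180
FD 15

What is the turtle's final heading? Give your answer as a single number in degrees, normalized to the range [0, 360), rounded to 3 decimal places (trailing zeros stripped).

Answer: 214

Derivation:
Executing turtle program step by step:
Start: pos=(0,0), heading=0, pen down
FD 5: (0,0) -> (5,0) [heading=0, draw]
LT 214: heading 0 -> 214
FD 8: (5,0) -> (-1.632,-4.474) [heading=214, draw]
RT 180: heading 214 -> 34
LT 180: heading 34 -> 214
FD 15: (-1.632,-4.474) -> (-14.068,-12.861) [heading=214, draw]
Final: pos=(-14.068,-12.861), heading=214, 3 segment(s) drawn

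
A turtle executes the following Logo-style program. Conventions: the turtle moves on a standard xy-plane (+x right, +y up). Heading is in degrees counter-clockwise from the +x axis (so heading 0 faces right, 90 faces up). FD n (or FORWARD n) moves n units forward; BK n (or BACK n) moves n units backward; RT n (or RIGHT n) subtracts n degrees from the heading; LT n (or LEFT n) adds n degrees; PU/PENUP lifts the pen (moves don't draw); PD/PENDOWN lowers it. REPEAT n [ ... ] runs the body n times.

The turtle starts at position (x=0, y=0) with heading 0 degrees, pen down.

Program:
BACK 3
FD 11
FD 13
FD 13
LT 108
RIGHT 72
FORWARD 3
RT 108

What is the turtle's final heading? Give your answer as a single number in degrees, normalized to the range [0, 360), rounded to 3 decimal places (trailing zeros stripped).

Executing turtle program step by step:
Start: pos=(0,0), heading=0, pen down
BK 3: (0,0) -> (-3,0) [heading=0, draw]
FD 11: (-3,0) -> (8,0) [heading=0, draw]
FD 13: (8,0) -> (21,0) [heading=0, draw]
FD 13: (21,0) -> (34,0) [heading=0, draw]
LT 108: heading 0 -> 108
RT 72: heading 108 -> 36
FD 3: (34,0) -> (36.427,1.763) [heading=36, draw]
RT 108: heading 36 -> 288
Final: pos=(36.427,1.763), heading=288, 5 segment(s) drawn

Answer: 288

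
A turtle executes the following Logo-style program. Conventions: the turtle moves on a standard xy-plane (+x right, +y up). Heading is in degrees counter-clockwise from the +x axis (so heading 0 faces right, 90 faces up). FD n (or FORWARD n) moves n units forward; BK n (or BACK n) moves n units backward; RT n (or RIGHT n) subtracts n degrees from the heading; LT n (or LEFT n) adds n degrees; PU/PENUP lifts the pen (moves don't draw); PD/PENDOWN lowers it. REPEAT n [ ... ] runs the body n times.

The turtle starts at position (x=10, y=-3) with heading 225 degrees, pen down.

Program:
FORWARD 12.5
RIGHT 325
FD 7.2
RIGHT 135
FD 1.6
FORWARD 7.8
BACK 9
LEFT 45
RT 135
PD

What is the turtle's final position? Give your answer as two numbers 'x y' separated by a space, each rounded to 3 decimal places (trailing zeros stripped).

Executing turtle program step by step:
Start: pos=(10,-3), heading=225, pen down
FD 12.5: (10,-3) -> (1.161,-11.839) [heading=225, draw]
RT 325: heading 225 -> 260
FD 7.2: (1.161,-11.839) -> (-0.089,-18.929) [heading=260, draw]
RT 135: heading 260 -> 125
FD 1.6: (-0.089,-18.929) -> (-1.007,-17.619) [heading=125, draw]
FD 7.8: (-1.007,-17.619) -> (-5.481,-11.229) [heading=125, draw]
BK 9: (-5.481,-11.229) -> (-0.319,-18.602) [heading=125, draw]
LT 45: heading 125 -> 170
RT 135: heading 170 -> 35
PD: pen down
Final: pos=(-0.319,-18.602), heading=35, 5 segment(s) drawn

Answer: -0.319 -18.602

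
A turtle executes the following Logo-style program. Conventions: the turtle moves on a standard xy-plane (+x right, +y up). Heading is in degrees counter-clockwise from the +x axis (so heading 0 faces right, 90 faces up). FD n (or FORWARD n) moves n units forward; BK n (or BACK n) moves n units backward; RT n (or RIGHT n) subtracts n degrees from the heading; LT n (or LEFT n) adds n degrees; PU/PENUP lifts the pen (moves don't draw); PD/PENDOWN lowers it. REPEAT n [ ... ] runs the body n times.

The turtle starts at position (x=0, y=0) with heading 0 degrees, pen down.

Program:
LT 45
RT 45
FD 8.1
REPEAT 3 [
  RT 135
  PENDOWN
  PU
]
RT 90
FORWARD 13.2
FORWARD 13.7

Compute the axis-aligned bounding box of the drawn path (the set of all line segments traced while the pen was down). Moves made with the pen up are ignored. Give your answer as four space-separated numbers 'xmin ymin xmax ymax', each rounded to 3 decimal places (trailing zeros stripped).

Answer: 0 0 8.1 0

Derivation:
Executing turtle program step by step:
Start: pos=(0,0), heading=0, pen down
LT 45: heading 0 -> 45
RT 45: heading 45 -> 0
FD 8.1: (0,0) -> (8.1,0) [heading=0, draw]
REPEAT 3 [
  -- iteration 1/3 --
  RT 135: heading 0 -> 225
  PD: pen down
  PU: pen up
  -- iteration 2/3 --
  RT 135: heading 225 -> 90
  PD: pen down
  PU: pen up
  -- iteration 3/3 --
  RT 135: heading 90 -> 315
  PD: pen down
  PU: pen up
]
RT 90: heading 315 -> 225
FD 13.2: (8.1,0) -> (-1.234,-9.334) [heading=225, move]
FD 13.7: (-1.234,-9.334) -> (-10.921,-19.021) [heading=225, move]
Final: pos=(-10.921,-19.021), heading=225, 1 segment(s) drawn

Segment endpoints: x in {0, 8.1}, y in {0}
xmin=0, ymin=0, xmax=8.1, ymax=0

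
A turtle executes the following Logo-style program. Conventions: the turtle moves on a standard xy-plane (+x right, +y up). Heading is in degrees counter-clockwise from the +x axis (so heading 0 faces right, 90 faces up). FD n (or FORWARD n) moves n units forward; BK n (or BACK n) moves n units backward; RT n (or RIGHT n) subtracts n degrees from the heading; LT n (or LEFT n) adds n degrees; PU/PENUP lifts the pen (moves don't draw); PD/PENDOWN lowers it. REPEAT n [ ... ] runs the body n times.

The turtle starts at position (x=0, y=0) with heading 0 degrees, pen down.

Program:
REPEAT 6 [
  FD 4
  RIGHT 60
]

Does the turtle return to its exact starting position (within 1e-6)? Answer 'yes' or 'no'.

Answer: yes

Derivation:
Executing turtle program step by step:
Start: pos=(0,0), heading=0, pen down
REPEAT 6 [
  -- iteration 1/6 --
  FD 4: (0,0) -> (4,0) [heading=0, draw]
  RT 60: heading 0 -> 300
  -- iteration 2/6 --
  FD 4: (4,0) -> (6,-3.464) [heading=300, draw]
  RT 60: heading 300 -> 240
  -- iteration 3/6 --
  FD 4: (6,-3.464) -> (4,-6.928) [heading=240, draw]
  RT 60: heading 240 -> 180
  -- iteration 4/6 --
  FD 4: (4,-6.928) -> (0,-6.928) [heading=180, draw]
  RT 60: heading 180 -> 120
  -- iteration 5/6 --
  FD 4: (0,-6.928) -> (-2,-3.464) [heading=120, draw]
  RT 60: heading 120 -> 60
  -- iteration 6/6 --
  FD 4: (-2,-3.464) -> (0,0) [heading=60, draw]
  RT 60: heading 60 -> 0
]
Final: pos=(0,0), heading=0, 6 segment(s) drawn

Start position: (0, 0)
Final position: (0, 0)
Distance = 0; < 1e-6 -> CLOSED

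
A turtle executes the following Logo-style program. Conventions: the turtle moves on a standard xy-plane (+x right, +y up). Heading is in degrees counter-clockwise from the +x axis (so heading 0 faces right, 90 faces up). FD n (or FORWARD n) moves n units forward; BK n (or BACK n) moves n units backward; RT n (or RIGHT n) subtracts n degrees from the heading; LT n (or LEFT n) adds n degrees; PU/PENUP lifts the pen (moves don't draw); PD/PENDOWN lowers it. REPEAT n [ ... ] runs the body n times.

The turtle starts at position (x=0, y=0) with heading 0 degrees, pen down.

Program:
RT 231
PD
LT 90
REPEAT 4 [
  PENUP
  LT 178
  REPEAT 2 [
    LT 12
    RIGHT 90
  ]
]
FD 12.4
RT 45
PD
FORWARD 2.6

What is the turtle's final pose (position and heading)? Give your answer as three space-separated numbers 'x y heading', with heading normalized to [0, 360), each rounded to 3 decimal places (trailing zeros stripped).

Executing turtle program step by step:
Start: pos=(0,0), heading=0, pen down
RT 231: heading 0 -> 129
PD: pen down
LT 90: heading 129 -> 219
REPEAT 4 [
  -- iteration 1/4 --
  PU: pen up
  LT 178: heading 219 -> 37
  REPEAT 2 [
    -- iteration 1/2 --
    LT 12: heading 37 -> 49
    RT 90: heading 49 -> 319
    -- iteration 2/2 --
    LT 12: heading 319 -> 331
    RT 90: heading 331 -> 241
  ]
  -- iteration 2/4 --
  PU: pen up
  LT 178: heading 241 -> 59
  REPEAT 2 [
    -- iteration 1/2 --
    LT 12: heading 59 -> 71
    RT 90: heading 71 -> 341
    -- iteration 2/2 --
    LT 12: heading 341 -> 353
    RT 90: heading 353 -> 263
  ]
  -- iteration 3/4 --
  PU: pen up
  LT 178: heading 263 -> 81
  REPEAT 2 [
    -- iteration 1/2 --
    LT 12: heading 81 -> 93
    RT 90: heading 93 -> 3
    -- iteration 2/2 --
    LT 12: heading 3 -> 15
    RT 90: heading 15 -> 285
  ]
  -- iteration 4/4 --
  PU: pen up
  LT 178: heading 285 -> 103
  REPEAT 2 [
    -- iteration 1/2 --
    LT 12: heading 103 -> 115
    RT 90: heading 115 -> 25
    -- iteration 2/2 --
    LT 12: heading 25 -> 37
    RT 90: heading 37 -> 307
  ]
]
FD 12.4: (0,0) -> (7.463,-9.903) [heading=307, move]
RT 45: heading 307 -> 262
PD: pen down
FD 2.6: (7.463,-9.903) -> (7.101,-12.478) [heading=262, draw]
Final: pos=(7.101,-12.478), heading=262, 1 segment(s) drawn

Answer: 7.101 -12.478 262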